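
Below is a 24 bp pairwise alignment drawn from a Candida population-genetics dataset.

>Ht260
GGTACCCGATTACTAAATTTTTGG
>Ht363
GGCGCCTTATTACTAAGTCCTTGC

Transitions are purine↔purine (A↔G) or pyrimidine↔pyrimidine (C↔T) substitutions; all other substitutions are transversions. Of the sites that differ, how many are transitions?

The sequences differ at positions 3 (T/C, transition), 4 (A/G, transition), 7 (C/T, transition), 8 (G/T, transversion), 17 (A/G, transition), 19 (T/C, transition), 20 (T/C, transition), 24 (G/C, transversion).
Of the 8 differences, 6 transitions and 2 transversions, so the answer is 6.

6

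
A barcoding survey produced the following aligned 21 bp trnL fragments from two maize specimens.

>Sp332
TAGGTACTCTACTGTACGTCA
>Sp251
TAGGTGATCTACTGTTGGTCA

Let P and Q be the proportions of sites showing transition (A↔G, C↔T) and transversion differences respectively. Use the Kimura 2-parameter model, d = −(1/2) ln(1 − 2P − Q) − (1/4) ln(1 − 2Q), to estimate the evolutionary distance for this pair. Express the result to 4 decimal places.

Mismatches occur at site 6 (A↔G, transition), site 7 (C↔A, transversion), site 16 (A↔T, transversion), site 17 (C↔G, transversion).
Of the 4 differences, 1 transition and 3 transversions over 21 sites: P = 1/21 = 0.047619, Q = 3/21 = 0.142857.
d = −0.5·ln(0.761905) − 0.25·ln(0.714286) = −0.5·(-0.271933) − 0.25·(-0.336472) = 0.2201.

0.2201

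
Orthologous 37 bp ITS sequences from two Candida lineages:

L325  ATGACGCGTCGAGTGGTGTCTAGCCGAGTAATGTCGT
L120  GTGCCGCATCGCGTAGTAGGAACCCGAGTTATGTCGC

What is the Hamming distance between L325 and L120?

Differing sites — 1:A/G; 4:A/C; 8:G/A; 12:A/C; 15:G/A; 18:G/A; 19:T/G; 20:C/G; 21:T/A; 23:G/C; 30:A/T; 37:T/C.
That gives 12 mismatches out of 37 aligned sites, so the Hamming distance is 12.

12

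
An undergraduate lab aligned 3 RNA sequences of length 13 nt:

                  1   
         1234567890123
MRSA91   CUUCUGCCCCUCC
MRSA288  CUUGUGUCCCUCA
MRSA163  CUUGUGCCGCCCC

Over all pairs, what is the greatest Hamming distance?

Pairwise Hamming distances:
  MRSA91 vs MRSA288: 3
  MRSA91 vs MRSA163: 3
  MRSA288 vs MRSA163: 4
The largest is 4, between MRSA288 and MRSA163.

4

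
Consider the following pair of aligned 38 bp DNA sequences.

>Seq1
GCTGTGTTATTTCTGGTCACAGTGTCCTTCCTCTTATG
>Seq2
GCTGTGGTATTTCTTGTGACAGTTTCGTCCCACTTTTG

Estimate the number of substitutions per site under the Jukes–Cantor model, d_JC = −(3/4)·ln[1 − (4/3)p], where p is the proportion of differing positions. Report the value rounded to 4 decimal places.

The sequences differ at positions 7 (T/G), 15 (G/T), 18 (C/G), 24 (G/T), 27 (C/G), 29 (T/C), 32 (T/A), 36 (A/T).
p = 8/38 = 0.210526.
d = −0.75 · ln(1 − (4/3)·0.210526) = −0.75 · ln(0.719299) = −0.75 · (-0.329478) = 0.2471.

0.2471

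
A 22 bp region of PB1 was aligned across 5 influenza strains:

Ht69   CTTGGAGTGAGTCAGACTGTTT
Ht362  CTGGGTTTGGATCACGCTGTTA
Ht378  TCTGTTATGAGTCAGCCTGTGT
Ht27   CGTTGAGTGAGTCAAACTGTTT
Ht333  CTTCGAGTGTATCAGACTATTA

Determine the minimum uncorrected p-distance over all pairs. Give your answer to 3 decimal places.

Pairwise Hamming distances:
  Ht69 vs Ht362: 8
  Ht69 vs Ht378: 7
  Ht69 vs Ht27: 3
  Ht69 vs Ht333: 5
  Ht362 vs Ht378: 11
  Ht362 vs Ht27: 10
  Ht362 vs Ht333: 8
  Ht378 vs Ht27: 9
  Ht378 vs Ht333: 12
  Ht27 vs Ht333: 7
The smallest is 3 mismatches, between Ht69 and Ht27; p = 3/22 = 0.136.

0.136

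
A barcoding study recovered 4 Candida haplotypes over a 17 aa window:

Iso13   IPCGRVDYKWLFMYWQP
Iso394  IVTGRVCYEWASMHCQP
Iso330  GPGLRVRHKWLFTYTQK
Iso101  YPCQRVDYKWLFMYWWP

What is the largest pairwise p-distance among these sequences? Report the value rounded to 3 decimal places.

0.765

Pairwise Hamming distances:
  Iso13 vs Iso394: 8
  Iso13 vs Iso330: 8
  Iso13 vs Iso101: 3
  Iso394 vs Iso330: 13
  Iso394 vs Iso101: 11
  Iso330 vs Iso101: 9
The largest is 13 mismatches, between Iso394 and Iso330; p = 13/17 = 0.765.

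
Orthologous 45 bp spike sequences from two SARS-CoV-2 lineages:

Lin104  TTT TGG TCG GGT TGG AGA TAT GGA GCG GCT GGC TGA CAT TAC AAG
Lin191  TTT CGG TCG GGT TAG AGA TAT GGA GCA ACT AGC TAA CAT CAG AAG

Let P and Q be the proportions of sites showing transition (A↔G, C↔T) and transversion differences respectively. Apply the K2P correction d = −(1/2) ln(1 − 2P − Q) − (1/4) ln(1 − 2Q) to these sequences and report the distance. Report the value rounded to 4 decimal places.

0.2141

Differing sites — 4:T/C (Ti); 14:G/A (Ti); 27:G/A (Ti); 28:G/A (Ti); 31:G/A (Ti); 35:G/A (Ti); 40:T/C (Ti); 42:C/G (Tv).
Of the 8 differences, 7 transitions and 1 transversion over 45 sites: P = 7/45 = 0.155556, Q = 1/45 = 0.022222.
d = −0.5·ln(0.666666) − 0.25·ln(0.955556) = −0.5·(-0.405466) − 0.25·(-0.045462) = 0.2141.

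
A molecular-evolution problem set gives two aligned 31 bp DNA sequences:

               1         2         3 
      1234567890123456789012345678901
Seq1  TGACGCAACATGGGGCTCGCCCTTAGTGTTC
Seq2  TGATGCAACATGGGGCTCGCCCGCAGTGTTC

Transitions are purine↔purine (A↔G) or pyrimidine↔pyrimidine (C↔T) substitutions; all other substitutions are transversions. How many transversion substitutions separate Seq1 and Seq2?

1

Differing sites — 4:C/T (Ti); 23:T/G (Tv); 24:T/C (Ti).
Of the 3 differences, 2 transitions and 1 transversion, so the answer is 1.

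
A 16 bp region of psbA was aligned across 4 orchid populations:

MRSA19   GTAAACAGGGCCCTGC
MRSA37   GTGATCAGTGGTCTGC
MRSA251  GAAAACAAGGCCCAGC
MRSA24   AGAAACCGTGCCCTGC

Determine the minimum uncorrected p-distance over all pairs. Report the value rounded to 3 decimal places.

Pairwise Hamming distances:
  MRSA19 vs MRSA37: 5
  MRSA19 vs MRSA251: 3
  MRSA19 vs MRSA24: 4
  MRSA37 vs MRSA251: 8
  MRSA37 vs MRSA24: 7
  MRSA251 vs MRSA24: 6
The smallest is 3 mismatches, between MRSA19 and MRSA251; p = 3/16 = 0.188.

0.188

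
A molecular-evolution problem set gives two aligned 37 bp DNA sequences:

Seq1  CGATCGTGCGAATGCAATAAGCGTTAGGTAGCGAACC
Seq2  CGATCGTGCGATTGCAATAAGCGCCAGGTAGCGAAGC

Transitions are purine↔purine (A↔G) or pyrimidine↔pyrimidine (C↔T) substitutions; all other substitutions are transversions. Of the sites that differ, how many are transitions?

Differing sites — 12:A/T (Tv); 24:T/C (Ti); 25:T/C (Ti); 36:C/G (Tv).
Of the 4 differences, 2 transitions and 2 transversions, so the answer is 2.

2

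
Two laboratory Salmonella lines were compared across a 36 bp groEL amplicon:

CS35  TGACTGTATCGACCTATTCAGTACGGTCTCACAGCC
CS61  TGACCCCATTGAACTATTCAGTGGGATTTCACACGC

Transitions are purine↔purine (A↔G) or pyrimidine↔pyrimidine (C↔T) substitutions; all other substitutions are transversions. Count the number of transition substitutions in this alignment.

The sequences differ at positions 5 (T/C, transition), 6 (G/C, transversion), 7 (T/C, transition), 10 (C/T, transition), 13 (C/A, transversion), 23 (A/G, transition), 24 (C/G, transversion), 26 (G/A, transition), 28 (C/T, transition), 34 (G/C, transversion), 35 (C/G, transversion).
Of the 11 differences, 6 transitions and 5 transversions, so the answer is 6.

6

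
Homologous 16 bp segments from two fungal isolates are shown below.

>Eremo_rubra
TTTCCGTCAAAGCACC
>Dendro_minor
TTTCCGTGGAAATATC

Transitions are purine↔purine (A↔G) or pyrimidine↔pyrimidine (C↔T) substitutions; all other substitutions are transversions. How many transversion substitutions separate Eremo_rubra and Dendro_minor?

The sequences differ at positions 8 (C/G, transversion), 9 (A/G, transition), 12 (G/A, transition), 13 (C/T, transition), 15 (C/T, transition).
Of the 5 differences, 4 transitions and 1 transversion, so the answer is 1.

1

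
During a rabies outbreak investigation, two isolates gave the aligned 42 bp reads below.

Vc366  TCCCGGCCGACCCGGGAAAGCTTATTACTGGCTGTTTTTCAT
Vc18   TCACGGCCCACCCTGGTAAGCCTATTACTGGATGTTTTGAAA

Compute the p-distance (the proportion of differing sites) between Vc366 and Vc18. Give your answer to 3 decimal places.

The sequences differ at positions 3 (C/A), 9 (G/C), 14 (G/T), 17 (A/T), 22 (T/C), 32 (C/A), 39 (T/G), 40 (C/A), 42 (T/A).
There are 9 differences over 42 sites, so p = 9/42 = 0.214.

0.214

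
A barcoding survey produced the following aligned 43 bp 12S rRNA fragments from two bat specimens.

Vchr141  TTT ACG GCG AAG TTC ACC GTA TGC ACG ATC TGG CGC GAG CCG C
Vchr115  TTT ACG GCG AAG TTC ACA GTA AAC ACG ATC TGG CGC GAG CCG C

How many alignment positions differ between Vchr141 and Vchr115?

3

Differing sites — 18:C/A; 22:T/A; 23:G/A.
That gives 3 mismatches out of 43 aligned sites, so the Hamming distance is 3.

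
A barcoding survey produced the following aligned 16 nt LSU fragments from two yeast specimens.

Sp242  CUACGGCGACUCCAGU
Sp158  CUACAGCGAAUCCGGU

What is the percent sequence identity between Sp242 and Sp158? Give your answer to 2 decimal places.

Mismatches occur at site 5 (G↔A), site 10 (C↔A), site 14 (A↔G).
13 of the 16 sites match, so the percent identity is 13/16 × 100 = 81.25%.

81.25%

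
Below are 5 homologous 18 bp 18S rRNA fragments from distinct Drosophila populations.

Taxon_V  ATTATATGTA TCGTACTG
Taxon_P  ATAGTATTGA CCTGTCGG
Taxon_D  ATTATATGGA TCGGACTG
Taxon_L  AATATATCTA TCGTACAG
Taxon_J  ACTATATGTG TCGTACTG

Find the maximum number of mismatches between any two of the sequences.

Pairwise Hamming distances:
  Taxon_V vs Taxon_P: 9
  Taxon_V vs Taxon_D: 2
  Taxon_V vs Taxon_L: 3
  Taxon_V vs Taxon_J: 2
  Taxon_P vs Taxon_D: 7
  Taxon_P vs Taxon_L: 10
  Taxon_P vs Taxon_J: 11
  Taxon_D vs Taxon_L: 5
  Taxon_D vs Taxon_J: 4
  Taxon_L vs Taxon_J: 4
The largest is 11, between Taxon_P and Taxon_J.

11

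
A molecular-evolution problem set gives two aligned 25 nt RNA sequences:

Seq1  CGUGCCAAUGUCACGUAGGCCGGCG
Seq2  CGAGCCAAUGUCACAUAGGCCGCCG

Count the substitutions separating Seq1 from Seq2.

The sequences differ at positions 3 (U/A), 15 (G/A), 23 (G/C).
That gives 3 mismatches out of 25 aligned sites, so the Hamming distance is 3.

3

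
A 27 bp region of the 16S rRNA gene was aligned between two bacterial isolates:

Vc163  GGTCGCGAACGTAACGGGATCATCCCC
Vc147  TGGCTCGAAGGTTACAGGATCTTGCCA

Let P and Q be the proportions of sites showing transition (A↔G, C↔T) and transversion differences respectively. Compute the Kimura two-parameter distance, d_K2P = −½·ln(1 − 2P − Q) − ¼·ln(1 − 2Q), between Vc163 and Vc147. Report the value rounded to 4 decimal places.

0.4558

Differing sites — 1:G/T (Tv); 3:T/G (Tv); 5:G/T (Tv); 10:C/G (Tv); 13:A/T (Tv); 16:G/A (Ti); 22:A/T (Tv); 24:C/G (Tv); 27:C/A (Tv).
Of the 9 differences, 1 transition and 8 transversions over 27 sites: P = 1/27 = 0.037037, Q = 8/27 = 0.296296.
d = −0.5·ln(0.629630) − 0.25·ln(0.407408) = −0.5·(-0.462623) − 0.25·(-0.897940) = 0.4558.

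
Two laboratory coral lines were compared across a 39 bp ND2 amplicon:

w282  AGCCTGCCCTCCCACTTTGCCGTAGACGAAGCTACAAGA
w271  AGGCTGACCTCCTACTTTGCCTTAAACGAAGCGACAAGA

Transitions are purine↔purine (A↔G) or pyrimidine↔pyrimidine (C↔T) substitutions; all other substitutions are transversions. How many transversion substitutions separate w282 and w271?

4

Mismatches occur at site 3 (C→G, transversion), site 7 (C→A, transversion), site 13 (C→T, transition), site 22 (G→T, transversion), site 25 (G→A, transition), site 33 (T→G, transversion).
Of the 6 differences, 2 transitions and 4 transversions, so the answer is 4.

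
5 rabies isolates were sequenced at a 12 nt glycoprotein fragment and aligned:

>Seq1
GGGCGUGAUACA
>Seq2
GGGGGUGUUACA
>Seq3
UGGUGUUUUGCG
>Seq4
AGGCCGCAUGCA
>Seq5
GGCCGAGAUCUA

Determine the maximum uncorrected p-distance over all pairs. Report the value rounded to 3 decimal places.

Pairwise Hamming distances:
  Seq1 vs Seq2: 2
  Seq1 vs Seq3: 6
  Seq1 vs Seq4: 5
  Seq1 vs Seq5: 4
  Seq2 vs Seq3: 5
  Seq2 vs Seq4: 7
  Seq2 vs Seq5: 6
  Seq3 vs Seq4: 7
  Seq3 vs Seq5: 9
  Seq4 vs Seq5: 7
The largest is 9 mismatches, between Seq3 and Seq5; p = 9/12 = 0.750.

0.750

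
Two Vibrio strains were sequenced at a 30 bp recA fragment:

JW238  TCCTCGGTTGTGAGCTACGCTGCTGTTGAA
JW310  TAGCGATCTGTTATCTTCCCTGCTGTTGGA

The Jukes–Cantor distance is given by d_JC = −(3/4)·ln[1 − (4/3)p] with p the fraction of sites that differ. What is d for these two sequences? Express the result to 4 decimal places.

The sequences differ at positions 2 (C/A), 3 (C/G), 4 (T/C), 5 (C/G), 6 (G/A), 7 (G/T), 8 (T/C), 12 (G/T), 14 (G/T), 17 (A/T), 19 (G/C), 29 (A/G).
p = 12/30 = 0.400000.
d = −0.75 · ln(1 − (4/3)·0.400000) = −0.75 · ln(0.466667) = −0.75 · (-0.762139) = 0.5716.

0.5716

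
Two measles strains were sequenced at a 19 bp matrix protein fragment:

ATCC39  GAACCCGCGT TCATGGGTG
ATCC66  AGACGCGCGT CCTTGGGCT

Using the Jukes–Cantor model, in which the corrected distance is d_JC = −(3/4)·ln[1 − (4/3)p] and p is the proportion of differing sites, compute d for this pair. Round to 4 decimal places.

0.5068

Mismatches occur at site 1 (G/A), site 2 (A/G), site 5 (C/G), site 11 (T/C), site 13 (A/T), site 18 (T/C), site 19 (G/T).
p = 7/19 = 0.368421.
d = −0.75 · ln(1 − (4/3)·0.368421) = −0.75 · ln(0.508772) = −0.75 · (-0.675755) = 0.5068.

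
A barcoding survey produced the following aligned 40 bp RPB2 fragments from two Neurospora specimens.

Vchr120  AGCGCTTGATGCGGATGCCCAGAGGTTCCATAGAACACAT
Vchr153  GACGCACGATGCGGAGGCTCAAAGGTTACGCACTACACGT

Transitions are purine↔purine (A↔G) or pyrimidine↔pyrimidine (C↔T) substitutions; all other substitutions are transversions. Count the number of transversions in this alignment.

5

Mismatches occur at site 1 (A↔G, transition), site 2 (G↔A, transition), site 6 (T↔A, transversion), site 7 (T↔C, transition), site 16 (T↔G, transversion), site 19 (C↔T, transition), site 22 (G↔A, transition), site 28 (C↔A, transversion), site 30 (A↔G, transition), site 31 (T↔C, transition), site 33 (G↔C, transversion), site 34 (A↔T, transversion), site 39 (A↔G, transition).
Of the 13 differences, 8 transitions and 5 transversions, so the answer is 5.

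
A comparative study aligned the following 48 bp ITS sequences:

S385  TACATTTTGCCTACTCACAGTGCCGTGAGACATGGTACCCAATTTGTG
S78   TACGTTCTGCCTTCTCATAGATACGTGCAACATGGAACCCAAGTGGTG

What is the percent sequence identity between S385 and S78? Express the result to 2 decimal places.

Mismatches occur at site 4 (A→G), site 7 (T→C), site 13 (A→T), site 18 (C→T), site 21 (T→A), site 22 (G→T), site 23 (C→A), site 28 (A→C), site 29 (G→A), site 36 (T→A), site 43 (T→G), site 45 (T→G).
36 of the 48 sites match, so the percent identity is 36/48 × 100 = 75.00%.

75.00%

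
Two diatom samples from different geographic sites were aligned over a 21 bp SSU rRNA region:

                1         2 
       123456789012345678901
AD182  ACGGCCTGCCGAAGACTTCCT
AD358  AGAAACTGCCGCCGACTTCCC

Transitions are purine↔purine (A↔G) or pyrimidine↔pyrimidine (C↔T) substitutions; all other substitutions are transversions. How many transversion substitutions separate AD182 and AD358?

4

Mismatches occur at site 2 (C/G, transversion), site 3 (G/A, transition), site 4 (G/A, transition), site 5 (C/A, transversion), site 12 (A/C, transversion), site 13 (A/C, transversion), site 21 (T/C, transition).
Of the 7 differences, 3 transitions and 4 transversions, so the answer is 4.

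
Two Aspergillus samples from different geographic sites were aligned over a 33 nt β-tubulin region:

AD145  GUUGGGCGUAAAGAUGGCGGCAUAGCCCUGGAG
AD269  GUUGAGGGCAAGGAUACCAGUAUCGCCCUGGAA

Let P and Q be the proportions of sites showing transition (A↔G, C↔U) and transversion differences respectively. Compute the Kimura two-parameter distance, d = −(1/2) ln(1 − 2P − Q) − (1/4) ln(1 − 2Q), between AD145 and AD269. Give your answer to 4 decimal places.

The sequences differ at positions 5 (G/A, transition), 7 (C/G, transversion), 9 (U/C, transition), 12 (A/G, transition), 16 (G/A, transition), 17 (G/C, transversion), 19 (G/A, transition), 21 (C/U, transition), 24 (A/C, transversion), 33 (G/A, transition).
Of the 10 differences, 7 transitions and 3 transversions over 33 sites: P = 7/33 = 0.212121, Q = 3/33 = 0.090909.
d = −0.5·ln(0.484849) − 0.25·ln(0.818182) = −0.5·(-0.723918) − 0.25·(-0.200670) = 0.4121.

0.4121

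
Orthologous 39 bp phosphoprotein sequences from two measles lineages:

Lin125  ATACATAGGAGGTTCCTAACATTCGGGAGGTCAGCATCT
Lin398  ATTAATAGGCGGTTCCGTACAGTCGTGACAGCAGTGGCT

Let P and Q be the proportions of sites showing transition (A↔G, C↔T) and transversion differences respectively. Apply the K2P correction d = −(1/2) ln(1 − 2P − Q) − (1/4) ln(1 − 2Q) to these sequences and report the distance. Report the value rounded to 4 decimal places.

0.4438

The sequences differ at positions 3 (A/T, transversion), 4 (C/A, transversion), 10 (A/C, transversion), 17 (T/G, transversion), 18 (A/T, transversion), 22 (T/G, transversion), 26 (G/T, transversion), 29 (G/C, transversion), 30 (G/A, transition), 31 (T/G, transversion), 35 (C/T, transition), 36 (A/G, transition), 37 (T/G, transversion).
Of the 13 differences, 3 transitions and 10 transversions over 39 sites: P = 3/39 = 0.076923, Q = 10/39 = 0.256410.
d = −0.5·ln(0.589744) − 0.25·ln(0.487180) = −0.5·(-0.528067) − 0.25·(-0.719122) = 0.4438.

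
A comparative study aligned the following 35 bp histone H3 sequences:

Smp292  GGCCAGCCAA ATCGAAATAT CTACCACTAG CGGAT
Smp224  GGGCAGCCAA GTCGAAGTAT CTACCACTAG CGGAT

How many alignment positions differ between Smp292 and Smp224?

3

The sequences differ at positions 3 (C/G), 11 (A/G), 17 (A/G).
That gives 3 mismatches out of 35 aligned sites, so the Hamming distance is 3.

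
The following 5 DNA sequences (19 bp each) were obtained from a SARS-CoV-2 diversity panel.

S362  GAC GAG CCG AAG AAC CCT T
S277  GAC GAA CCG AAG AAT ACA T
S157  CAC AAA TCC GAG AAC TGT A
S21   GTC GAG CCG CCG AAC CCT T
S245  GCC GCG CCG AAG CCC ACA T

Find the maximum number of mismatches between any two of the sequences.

14

Pairwise Hamming distances:
  S362 vs S277: 4
  S362 vs S157: 9
  S362 vs S21: 3
  S362 vs S245: 6
  S277 vs S157: 10
  S277 vs S21: 7
  S277 vs S245: 6
  S157 vs S21: 11
  S157 vs S245: 14
  S21 vs S245: 8
The largest is 14, between S157 and S245.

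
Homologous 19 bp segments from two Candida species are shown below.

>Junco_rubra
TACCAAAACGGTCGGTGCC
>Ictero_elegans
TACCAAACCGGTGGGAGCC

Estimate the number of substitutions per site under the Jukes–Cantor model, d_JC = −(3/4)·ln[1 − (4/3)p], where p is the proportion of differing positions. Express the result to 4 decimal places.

Mismatches occur at site 8 (A↔C), site 13 (C↔G), site 16 (T↔A).
p = 3/19 = 0.157895.
d = −0.75 · ln(1 − (4/3)·0.157895) = −0.75 · ln(0.789473) = −0.75 · (-0.236390) = 0.1773.

0.1773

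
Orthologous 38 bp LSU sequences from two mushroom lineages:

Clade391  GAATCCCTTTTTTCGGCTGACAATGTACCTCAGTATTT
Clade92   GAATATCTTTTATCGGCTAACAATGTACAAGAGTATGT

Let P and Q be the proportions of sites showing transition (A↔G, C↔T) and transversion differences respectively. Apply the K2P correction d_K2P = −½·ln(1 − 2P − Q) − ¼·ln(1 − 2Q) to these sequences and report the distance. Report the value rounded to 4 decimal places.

Mismatches occur at site 5 (C→A, transversion), site 6 (C→T, transition), site 12 (T→A, transversion), site 19 (G→A, transition), site 29 (C→A, transversion), site 30 (T→A, transversion), site 31 (C→G, transversion), site 37 (T→G, transversion).
Of the 8 differences, 2 transitions and 6 transversions over 38 sites: P = 2/38 = 0.052632, Q = 6/38 = 0.157895.
d = −0.5·ln(0.736841) − 0.25·ln(0.684210) = −0.5·(-0.305383) − 0.25·(-0.379490) = 0.2476.

0.2476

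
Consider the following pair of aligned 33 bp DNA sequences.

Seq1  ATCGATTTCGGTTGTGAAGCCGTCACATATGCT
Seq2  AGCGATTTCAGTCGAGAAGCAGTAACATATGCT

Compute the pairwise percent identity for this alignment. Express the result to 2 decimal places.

81.82%

The sequences differ at positions 2 (T/G), 10 (G/A), 13 (T/C), 15 (T/A), 21 (C/A), 24 (C/A).
27 of the 33 sites match, so the percent identity is 27/33 × 100 = 81.82%.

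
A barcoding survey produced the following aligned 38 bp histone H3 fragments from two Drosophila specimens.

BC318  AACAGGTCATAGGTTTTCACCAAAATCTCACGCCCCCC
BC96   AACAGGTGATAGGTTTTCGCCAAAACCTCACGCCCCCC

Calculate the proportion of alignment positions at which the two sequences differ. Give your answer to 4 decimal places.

0.0789

The sequences differ at positions 8 (C/G), 19 (A/G), 26 (T/C).
There are 3 differences over 38 sites, so p = 3/38 = 0.0789.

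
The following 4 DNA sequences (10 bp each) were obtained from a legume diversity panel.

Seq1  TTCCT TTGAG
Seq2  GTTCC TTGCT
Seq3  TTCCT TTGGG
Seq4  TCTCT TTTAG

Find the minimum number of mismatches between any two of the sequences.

1

Pairwise Hamming distances:
  Seq1 vs Seq2: 5
  Seq1 vs Seq3: 1
  Seq1 vs Seq4: 3
  Seq2 vs Seq3: 5
  Seq2 vs Seq4: 6
  Seq3 vs Seq4: 4
The smallest is 1, between Seq1 and Seq3.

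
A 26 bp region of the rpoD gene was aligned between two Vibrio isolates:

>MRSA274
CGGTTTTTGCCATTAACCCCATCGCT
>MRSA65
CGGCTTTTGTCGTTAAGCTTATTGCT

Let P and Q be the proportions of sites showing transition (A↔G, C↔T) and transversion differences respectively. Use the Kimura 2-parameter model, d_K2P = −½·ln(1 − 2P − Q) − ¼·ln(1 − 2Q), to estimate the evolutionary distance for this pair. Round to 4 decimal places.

Mismatches occur at site 4 (T→C, transition), site 10 (C→T, transition), site 12 (A→G, transition), site 17 (C→G, transversion), site 19 (C→T, transition), site 20 (C→T, transition), site 23 (C→T, transition).
Of the 7 differences, 6 transitions and 1 transversion over 26 sites: P = 6/26 = 0.230769, Q = 1/26 = 0.038462.
d = −0.5·ln(0.500000) − 0.25·ln(0.923076) = −0.5·(-0.693147) − 0.25·(-0.080044) = 0.3666.

0.3666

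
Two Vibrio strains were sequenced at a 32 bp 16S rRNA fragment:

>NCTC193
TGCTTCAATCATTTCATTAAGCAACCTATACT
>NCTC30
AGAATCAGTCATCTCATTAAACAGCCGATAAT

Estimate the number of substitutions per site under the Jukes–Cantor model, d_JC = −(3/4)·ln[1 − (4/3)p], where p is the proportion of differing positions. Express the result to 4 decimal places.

The sequences differ at positions 1 (T/A), 3 (C/A), 4 (T/A), 8 (A/G), 13 (T/C), 21 (G/A), 24 (A/G), 27 (T/G), 31 (C/A).
p = 9/32 = 0.281250.
d = −0.75 · ln(1 − (4/3)·0.281250) = −0.75 · ln(0.625000) = −0.75 · (-0.470004) = 0.3525.

0.3525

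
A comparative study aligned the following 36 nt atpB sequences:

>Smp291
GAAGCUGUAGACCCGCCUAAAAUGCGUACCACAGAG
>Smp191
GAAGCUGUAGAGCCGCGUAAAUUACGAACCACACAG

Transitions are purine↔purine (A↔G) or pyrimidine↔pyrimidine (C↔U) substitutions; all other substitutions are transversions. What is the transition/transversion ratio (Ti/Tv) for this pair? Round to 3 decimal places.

0.200

Differing sites — 12:C/G (Tv); 17:C/G (Tv); 22:A/U (Tv); 24:G/A (Ti); 27:U/A (Tv); 34:G/C (Tv).
Of the 6 differences, 1 transition and 5 transversions, so Ti/Tv = 1/5 = 0.200.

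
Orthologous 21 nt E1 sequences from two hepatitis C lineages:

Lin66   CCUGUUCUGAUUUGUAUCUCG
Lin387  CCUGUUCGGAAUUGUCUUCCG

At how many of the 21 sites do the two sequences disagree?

Differing sites — 8:U/G; 11:U/A; 16:A/C; 18:C/U; 19:U/C.
That gives 5 mismatches out of 21 aligned sites, so the Hamming distance is 5.

5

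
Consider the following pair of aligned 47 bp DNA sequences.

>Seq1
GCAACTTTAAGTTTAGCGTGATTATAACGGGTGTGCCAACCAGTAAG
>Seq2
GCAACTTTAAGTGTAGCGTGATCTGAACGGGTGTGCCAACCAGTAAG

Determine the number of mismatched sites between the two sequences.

Differing sites — 13:T/G; 23:T/C; 24:A/T; 25:T/G.
That gives 4 mismatches out of 47 aligned sites, so the Hamming distance is 4.

4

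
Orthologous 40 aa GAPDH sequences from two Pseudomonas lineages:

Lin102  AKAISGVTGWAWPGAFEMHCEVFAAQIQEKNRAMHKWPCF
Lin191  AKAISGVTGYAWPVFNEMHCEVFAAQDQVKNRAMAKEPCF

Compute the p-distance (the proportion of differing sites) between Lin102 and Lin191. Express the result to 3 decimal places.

0.200

Differing sites — 10:W/Y; 14:G/V; 15:A/F; 16:F/N; 27:I/D; 29:E/V; 35:H/A; 37:W/E.
There are 8 differences over 40 sites, so p = 8/40 = 0.200.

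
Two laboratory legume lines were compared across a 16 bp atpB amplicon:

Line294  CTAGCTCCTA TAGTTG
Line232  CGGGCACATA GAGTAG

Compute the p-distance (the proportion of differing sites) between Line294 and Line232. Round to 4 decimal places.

Differing sites — 2:T/G; 3:A/G; 6:T/A; 8:C/A; 11:T/G; 15:T/A.
There are 6 differences over 16 sites, so p = 6/16 = 0.3750.

0.3750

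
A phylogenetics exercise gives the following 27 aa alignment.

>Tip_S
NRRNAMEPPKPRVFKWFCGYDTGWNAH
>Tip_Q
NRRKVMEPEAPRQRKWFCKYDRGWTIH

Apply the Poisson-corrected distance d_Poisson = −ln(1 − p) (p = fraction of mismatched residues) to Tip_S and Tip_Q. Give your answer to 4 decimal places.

The sequences differ at positions 4 (N/K), 5 (A/V), 9 (P/E), 10 (K/A), 13 (V/Q), 14 (F/R), 19 (G/K), 22 (T/R), 25 (N/T), 26 (A/I).
p = 10/27 = 0.370370.
d = −ln(1 − 0.370370) = −ln(0.629630) = 0.4626.

0.4626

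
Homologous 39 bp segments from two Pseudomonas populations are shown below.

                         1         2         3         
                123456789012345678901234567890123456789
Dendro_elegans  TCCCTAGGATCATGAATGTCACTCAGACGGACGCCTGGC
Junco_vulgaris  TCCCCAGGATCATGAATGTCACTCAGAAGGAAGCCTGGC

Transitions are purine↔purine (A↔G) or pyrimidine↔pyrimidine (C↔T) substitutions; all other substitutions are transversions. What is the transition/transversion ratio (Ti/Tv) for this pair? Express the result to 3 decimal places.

0.500

Mismatches occur at site 5 (T→C, transition), site 28 (C→A, transversion), site 32 (C→A, transversion).
Of the 3 differences, 1 transition and 2 transversions, so Ti/Tv = 1/2 = 0.500.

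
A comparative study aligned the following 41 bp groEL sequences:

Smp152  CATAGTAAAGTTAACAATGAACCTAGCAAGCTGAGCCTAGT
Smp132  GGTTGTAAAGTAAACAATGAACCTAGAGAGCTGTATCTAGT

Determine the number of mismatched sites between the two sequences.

The sequences differ at positions 1 (C/G), 2 (A/G), 4 (A/T), 12 (T/A), 27 (C/A), 28 (A/G), 34 (A/T), 35 (G/A), 36 (C/T).
That gives 9 mismatches out of 41 aligned sites, so the Hamming distance is 9.

9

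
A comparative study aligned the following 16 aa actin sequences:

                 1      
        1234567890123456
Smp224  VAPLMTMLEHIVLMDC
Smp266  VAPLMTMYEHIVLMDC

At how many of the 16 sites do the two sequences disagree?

1

Differing sites — 8:L/Y.
That gives 1 mismatch out of 16 aligned sites, so the Hamming distance is 1.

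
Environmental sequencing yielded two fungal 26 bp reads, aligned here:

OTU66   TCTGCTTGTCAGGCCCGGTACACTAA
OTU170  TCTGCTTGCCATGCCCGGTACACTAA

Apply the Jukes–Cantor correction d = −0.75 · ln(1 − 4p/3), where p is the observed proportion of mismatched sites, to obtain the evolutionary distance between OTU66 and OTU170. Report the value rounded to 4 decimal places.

0.0812

Differing sites — 9:T/C; 12:G/T.
p = 2/26 = 0.076923.
d = −0.75 · ln(1 − (4/3)·0.076923) = −0.75 · ln(0.897436) = −0.75 · (-0.108213) = 0.0812.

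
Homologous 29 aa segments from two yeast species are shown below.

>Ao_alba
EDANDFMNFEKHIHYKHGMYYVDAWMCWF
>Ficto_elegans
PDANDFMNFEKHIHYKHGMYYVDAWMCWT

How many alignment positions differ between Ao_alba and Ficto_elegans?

2

The sequences differ at positions 1 (E/P), 29 (F/T).
That gives 2 mismatches out of 29 aligned sites, so the Hamming distance is 2.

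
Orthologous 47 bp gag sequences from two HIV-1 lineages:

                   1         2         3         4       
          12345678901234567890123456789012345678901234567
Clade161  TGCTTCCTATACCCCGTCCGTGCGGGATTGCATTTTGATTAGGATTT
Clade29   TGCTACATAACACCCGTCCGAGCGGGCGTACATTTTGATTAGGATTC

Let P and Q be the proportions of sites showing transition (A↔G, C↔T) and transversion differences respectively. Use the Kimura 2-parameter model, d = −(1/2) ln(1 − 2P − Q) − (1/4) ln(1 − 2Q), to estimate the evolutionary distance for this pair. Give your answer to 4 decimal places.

The sequences differ at positions 5 (T/A, transversion), 7 (C/A, transversion), 10 (T/A, transversion), 11 (A/C, transversion), 12 (C/A, transversion), 21 (T/A, transversion), 27 (A/C, transversion), 28 (T/G, transversion), 30 (G/A, transition), 47 (T/C, transition).
Of the 10 differences, 2 transitions and 8 transversions over 47 sites: P = 2/47 = 0.042553, Q = 8/47 = 0.170213.
d = −0.5·ln(0.744681) − 0.25·ln(0.659574) = −0.5·(-0.294799) − 0.25·(-0.416161) = 0.2514.

0.2514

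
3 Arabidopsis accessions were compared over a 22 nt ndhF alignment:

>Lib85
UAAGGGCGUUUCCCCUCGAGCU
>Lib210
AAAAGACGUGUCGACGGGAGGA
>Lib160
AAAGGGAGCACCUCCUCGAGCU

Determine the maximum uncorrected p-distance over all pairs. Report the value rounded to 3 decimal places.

0.545

Pairwise Hamming distances:
  Lib85 vs Lib210: 10
  Lib85 vs Lib160: 6
  Lib210 vs Lib160: 12
The largest is 12 mismatches, between Lib210 and Lib160; p = 12/22 = 0.545.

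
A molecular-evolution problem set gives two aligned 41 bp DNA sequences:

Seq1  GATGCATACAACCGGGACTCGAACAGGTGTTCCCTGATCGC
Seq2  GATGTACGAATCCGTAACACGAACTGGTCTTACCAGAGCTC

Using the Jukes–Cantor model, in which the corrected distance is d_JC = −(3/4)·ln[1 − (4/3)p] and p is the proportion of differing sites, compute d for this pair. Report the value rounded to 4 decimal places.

0.4556

Mismatches occur at site 5 (C/T), site 7 (T/C), site 8 (A/G), site 9 (C/A), site 11 (A/T), site 15 (G/T), site 16 (G/A), site 19 (T/A), site 25 (A/T), site 29 (G/C), site 32 (C/A), site 35 (T/A), site 38 (T/G), site 40 (G/T).
p = 14/41 = 0.341463.
d = −0.75 · ln(1 − (4/3)·0.341463) = −0.75 · ln(0.544716) = −0.75 · (-0.607491) = 0.4556.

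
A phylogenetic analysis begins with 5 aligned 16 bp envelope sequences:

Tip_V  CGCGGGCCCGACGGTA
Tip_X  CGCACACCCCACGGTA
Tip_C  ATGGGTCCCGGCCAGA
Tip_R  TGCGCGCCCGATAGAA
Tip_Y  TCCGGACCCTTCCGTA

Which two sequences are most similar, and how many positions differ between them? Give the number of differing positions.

Pairwise Hamming distances:
  Tip_V vs Tip_X: 4
  Tip_V vs Tip_C: 8
  Tip_V vs Tip_R: 5
  Tip_V vs Tip_Y: 6
  Tip_X vs Tip_C: 11
  Tip_X vs Tip_R: 7
  Tip_X vs Tip_Y: 7
  Tip_C vs Tip_R: 10
  Tip_C vs Tip_Y: 8
  Tip_R vs Tip_Y: 8
The smallest is 4, between Tip_V and Tip_X.

4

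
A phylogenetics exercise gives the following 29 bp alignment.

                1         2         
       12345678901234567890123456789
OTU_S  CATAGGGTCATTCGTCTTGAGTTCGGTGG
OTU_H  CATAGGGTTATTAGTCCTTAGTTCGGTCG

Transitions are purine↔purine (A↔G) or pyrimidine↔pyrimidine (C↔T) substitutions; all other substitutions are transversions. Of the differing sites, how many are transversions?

3

Differing sites — 9:C/T (Ti); 13:C/A (Tv); 17:T/C (Ti); 19:G/T (Tv); 28:G/C (Tv).
Of the 5 differences, 2 transitions and 3 transversions, so the answer is 3.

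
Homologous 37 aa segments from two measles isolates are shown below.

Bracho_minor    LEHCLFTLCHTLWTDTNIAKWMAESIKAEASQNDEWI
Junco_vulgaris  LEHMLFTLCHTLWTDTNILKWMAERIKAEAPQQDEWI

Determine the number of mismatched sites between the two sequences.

The sequences differ at positions 4 (C/M), 19 (A/L), 25 (S/R), 31 (S/P), 33 (N/Q).
That gives 5 mismatches out of 37 aligned sites, so the Hamming distance is 5.

5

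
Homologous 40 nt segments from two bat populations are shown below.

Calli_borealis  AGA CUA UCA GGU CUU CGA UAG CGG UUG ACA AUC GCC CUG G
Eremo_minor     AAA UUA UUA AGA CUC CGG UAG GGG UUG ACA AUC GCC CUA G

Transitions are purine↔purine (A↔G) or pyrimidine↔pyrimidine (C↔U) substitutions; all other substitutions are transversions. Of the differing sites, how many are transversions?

The sequences differ at positions 2 (G/A, transition), 4 (C/U, transition), 8 (C/U, transition), 10 (G/A, transition), 12 (U/A, transversion), 15 (U/C, transition), 18 (A/G, transition), 22 (C/G, transversion), 39 (G/A, transition).
Of the 9 differences, 7 transitions and 2 transversions, so the answer is 2.

2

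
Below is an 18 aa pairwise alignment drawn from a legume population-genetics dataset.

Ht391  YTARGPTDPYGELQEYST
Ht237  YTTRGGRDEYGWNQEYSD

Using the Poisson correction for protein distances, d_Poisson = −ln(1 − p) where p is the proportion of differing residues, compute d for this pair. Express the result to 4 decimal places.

0.4925

The sequences differ at positions 3 (A/T), 6 (P/G), 7 (T/R), 9 (P/E), 12 (E/W), 13 (L/N), 18 (T/D).
p = 7/18 = 0.388889.
d = −ln(1 − 0.388889) = −ln(0.611111) = 0.4925.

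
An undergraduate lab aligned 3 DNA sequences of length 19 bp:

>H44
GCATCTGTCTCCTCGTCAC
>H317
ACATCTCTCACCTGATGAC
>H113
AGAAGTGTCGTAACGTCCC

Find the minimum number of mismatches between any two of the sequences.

Pairwise Hamming distances:
  H44 vs H317: 6
  H44 vs H113: 9
  H317 vs H113: 12
The smallest is 6, between H44 and H317.

6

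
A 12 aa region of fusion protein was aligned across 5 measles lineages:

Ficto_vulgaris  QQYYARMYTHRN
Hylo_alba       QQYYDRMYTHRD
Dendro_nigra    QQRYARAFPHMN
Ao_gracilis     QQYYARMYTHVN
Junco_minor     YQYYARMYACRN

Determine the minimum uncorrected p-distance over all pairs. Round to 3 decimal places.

0.083

Pairwise Hamming distances:
  Ficto_vulgaris vs Hylo_alba: 2
  Ficto_vulgaris vs Dendro_nigra: 5
  Ficto_vulgaris vs Ao_gracilis: 1
  Ficto_vulgaris vs Junco_minor: 3
  Hylo_alba vs Dendro_nigra: 7
  Hylo_alba vs Ao_gracilis: 3
  Hylo_alba vs Junco_minor: 5
  Dendro_nigra vs Ao_gracilis: 5
  Dendro_nigra vs Junco_minor: 7
  Ao_gracilis vs Junco_minor: 4
The smallest is 1 mismatch, between Ficto_vulgaris and Ao_gracilis; p = 1/12 = 0.083.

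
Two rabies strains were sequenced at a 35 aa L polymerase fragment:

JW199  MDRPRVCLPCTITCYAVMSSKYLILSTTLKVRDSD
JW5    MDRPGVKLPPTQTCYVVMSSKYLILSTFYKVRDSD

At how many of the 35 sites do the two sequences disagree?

7

Differing sites — 5:R/G; 7:C/K; 10:C/P; 12:I/Q; 16:A/V; 28:T/F; 29:L/Y.
That gives 7 mismatches out of 35 aligned sites, so the Hamming distance is 7.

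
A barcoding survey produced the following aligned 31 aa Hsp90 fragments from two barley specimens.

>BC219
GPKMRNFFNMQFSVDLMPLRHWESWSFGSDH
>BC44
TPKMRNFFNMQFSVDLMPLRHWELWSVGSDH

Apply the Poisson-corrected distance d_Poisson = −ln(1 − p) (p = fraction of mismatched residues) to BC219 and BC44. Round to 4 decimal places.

0.1018

Differing sites — 1:G/T; 24:S/L; 27:F/V.
p = 3/31 = 0.096774.
d = −ln(1 − 0.096774) = −ln(0.903226) = 0.1018.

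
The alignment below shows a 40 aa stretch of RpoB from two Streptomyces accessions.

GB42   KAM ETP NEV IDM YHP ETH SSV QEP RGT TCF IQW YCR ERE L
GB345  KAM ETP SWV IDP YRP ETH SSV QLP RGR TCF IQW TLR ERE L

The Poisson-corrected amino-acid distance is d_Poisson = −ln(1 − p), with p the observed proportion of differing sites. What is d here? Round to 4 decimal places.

0.2231

Mismatches occur at site 7 (N/S), site 8 (E/W), site 12 (M/P), site 14 (H/R), site 23 (E/L), site 27 (T/R), site 34 (Y/T), site 35 (C/L).
p = 8/40 = 0.200000.
d = −ln(1 − 0.200000) = −ln(0.800000) = 0.2231.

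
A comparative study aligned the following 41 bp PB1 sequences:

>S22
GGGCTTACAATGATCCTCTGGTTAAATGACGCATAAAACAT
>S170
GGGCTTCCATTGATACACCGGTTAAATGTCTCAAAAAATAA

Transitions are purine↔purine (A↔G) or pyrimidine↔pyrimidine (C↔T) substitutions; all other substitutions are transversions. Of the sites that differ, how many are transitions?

2

Mismatches occur at site 7 (A↔C, transversion), site 10 (A↔T, transversion), site 15 (C↔A, transversion), site 17 (T↔A, transversion), site 19 (T↔C, transition), site 29 (A↔T, transversion), site 31 (G↔T, transversion), site 34 (T↔A, transversion), site 39 (C↔T, transition), site 41 (T↔A, transversion).
Of the 10 differences, 2 transitions and 8 transversions, so the answer is 2.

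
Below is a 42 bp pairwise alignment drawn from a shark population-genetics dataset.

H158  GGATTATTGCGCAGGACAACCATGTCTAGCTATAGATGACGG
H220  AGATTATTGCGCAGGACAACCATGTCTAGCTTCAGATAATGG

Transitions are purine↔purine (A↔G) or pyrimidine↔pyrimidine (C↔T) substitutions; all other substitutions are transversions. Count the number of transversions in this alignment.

Differing sites — 1:G/A (Ti); 32:A/T (Tv); 33:T/C (Ti); 38:G/A (Ti); 40:C/T (Ti).
Of the 5 differences, 4 transitions and 1 transversion, so the answer is 1.

1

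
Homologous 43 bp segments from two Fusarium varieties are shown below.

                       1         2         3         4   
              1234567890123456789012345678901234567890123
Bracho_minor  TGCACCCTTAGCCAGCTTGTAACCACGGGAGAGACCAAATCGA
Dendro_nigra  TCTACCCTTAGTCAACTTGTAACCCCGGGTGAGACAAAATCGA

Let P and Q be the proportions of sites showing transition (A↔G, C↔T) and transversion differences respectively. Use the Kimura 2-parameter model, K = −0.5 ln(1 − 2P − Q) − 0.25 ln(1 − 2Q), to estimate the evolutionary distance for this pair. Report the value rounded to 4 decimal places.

Differing sites — 2:G/C (Tv); 3:C/T (Ti); 12:C/T (Ti); 15:G/A (Ti); 25:A/C (Tv); 30:A/T (Tv); 36:C/A (Tv).
Of the 7 differences, 3 transitions and 4 transversions over 43 sites: P = 3/43 = 0.069767, Q = 4/43 = 0.093023.
d = −0.5·ln(0.767443) − 0.25·ln(0.813954) = −0.5·(-0.264691) − 0.25·(-0.205851) = 0.1838.

0.1838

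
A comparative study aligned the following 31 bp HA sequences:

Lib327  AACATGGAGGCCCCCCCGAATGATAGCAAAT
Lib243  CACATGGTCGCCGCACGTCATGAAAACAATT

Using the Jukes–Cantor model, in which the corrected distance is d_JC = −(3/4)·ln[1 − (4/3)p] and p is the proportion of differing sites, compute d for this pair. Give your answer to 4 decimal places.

0.4806

Differing sites — 1:A/C; 8:A/T; 9:G/C; 13:C/G; 15:C/A; 17:C/G; 18:G/T; 19:A/C; 24:T/A; 26:G/A; 30:A/T.
p = 11/31 = 0.354839.
d = −0.75 · ln(1 − (4/3)·0.354839) = −0.75 · ln(0.526881) = −0.75 · (-0.640781) = 0.4806.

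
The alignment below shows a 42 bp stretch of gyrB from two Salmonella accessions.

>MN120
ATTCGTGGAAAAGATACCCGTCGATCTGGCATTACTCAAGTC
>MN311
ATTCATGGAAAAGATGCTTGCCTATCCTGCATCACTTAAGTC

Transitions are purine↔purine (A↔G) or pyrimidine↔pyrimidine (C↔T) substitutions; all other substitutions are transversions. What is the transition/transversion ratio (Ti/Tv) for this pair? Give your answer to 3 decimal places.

4.000

The sequences differ at positions 5 (G/A, transition), 16 (A/G, transition), 18 (C/T, transition), 19 (C/T, transition), 21 (T/C, transition), 23 (G/T, transversion), 27 (T/C, transition), 28 (G/T, transversion), 33 (T/C, transition), 37 (C/T, transition).
Of the 10 differences, 8 transitions and 2 transversions, so Ti/Tv = 8/2 = 4.000.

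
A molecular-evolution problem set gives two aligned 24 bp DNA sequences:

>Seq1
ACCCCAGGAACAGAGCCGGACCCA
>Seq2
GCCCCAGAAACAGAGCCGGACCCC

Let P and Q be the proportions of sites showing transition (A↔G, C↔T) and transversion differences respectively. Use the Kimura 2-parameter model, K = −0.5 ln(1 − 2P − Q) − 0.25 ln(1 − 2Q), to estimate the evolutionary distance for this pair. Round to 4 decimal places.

The sequences differ at positions 1 (A/G, transition), 8 (G/A, transition), 24 (A/C, transversion).
Of the 3 differences, 2 transitions and 1 transversion over 24 sites: P = 2/24 = 0.083333, Q = 1/24 = 0.041667.
d = −0.5·ln(0.791667) − 0.25·ln(0.916666) = −0.5·(-0.233614) − 0.25·(-0.087012) = 0.1386.

0.1386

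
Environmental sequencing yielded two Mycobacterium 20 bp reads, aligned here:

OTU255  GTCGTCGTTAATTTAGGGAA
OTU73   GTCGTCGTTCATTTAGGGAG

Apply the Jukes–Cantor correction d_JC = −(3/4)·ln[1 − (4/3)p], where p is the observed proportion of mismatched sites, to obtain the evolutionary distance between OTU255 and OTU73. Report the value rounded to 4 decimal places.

The sequences differ at positions 10 (A/C), 20 (A/G).
p = 2/20 = 0.100000.
d = −0.75 · ln(1 − (4/3)·0.100000) = −0.75 · ln(0.866667) = −0.75 · (-0.143100) = 0.1073.

0.1073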